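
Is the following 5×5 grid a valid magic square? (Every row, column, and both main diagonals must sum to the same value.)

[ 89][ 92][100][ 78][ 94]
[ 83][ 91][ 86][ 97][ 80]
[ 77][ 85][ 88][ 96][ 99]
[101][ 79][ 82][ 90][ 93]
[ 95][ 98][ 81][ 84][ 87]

Row 1: 89 + 92 + 100 + 78 + 94 = 453.
Row 2: 83 + 91 + 86 + 97 + 80 = 437.
Row 3: 77 + 85 + 88 + 96 + 99 = 445.
Row 4: 101 + 79 + 82 + 90 + 93 = 445.
Row 5: 95 + 98 + 81 + 84 + 87 = 445.
Column 1: 89 + 83 + 77 + 101 + 95 = 445.
Column 2: 92 + 91 + 85 + 79 + 98 = 445.
Column 3: 100 + 86 + 88 + 82 + 81 = 437.
Column 4: 78 + 97 + 96 + 90 + 84 = 445.
Column 5: 94 + 80 + 99 + 93 + 87 = 453.
Main diagonal: 89 + 91 + 88 + 90 + 87 = 445.
Anti-diagonal: 94 + 97 + 88 + 79 + 95 = 453.

No — column 5 sums to 453 but column 4 sums to 445.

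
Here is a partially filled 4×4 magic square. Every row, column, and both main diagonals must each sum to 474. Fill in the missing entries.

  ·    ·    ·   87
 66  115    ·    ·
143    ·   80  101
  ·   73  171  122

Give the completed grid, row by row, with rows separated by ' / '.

157 136 94 87 / 66 115 129 164 / 143 150 80 101 / 108 73 171 122

From row 3, 474 − (143 + 80 + 101) gives (3,2) = 150.
Row 4 must total 474; the given cells sum to 366, so (4,1) = 108.
From column 1, 474 − (66 + 143 + 108) gives (1,1) = 157.
From column 2, 474 − (115 + 150 + 73) gives (1,2) = 136.
The remaining cell in column 4 is (2,4) = 474 − 310 = 164.
Anti-diagonal needs 474; the known cells sum to 345, so (2,3) = 129.
From row 1, 474 − (157 + 136 + 87) gives (1,3) = 94.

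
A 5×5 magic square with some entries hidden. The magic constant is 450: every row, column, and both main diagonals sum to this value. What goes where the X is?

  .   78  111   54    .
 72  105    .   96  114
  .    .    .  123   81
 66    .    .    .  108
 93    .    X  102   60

Row 2 must total 450; the given cells sum to 387, so (2,3) = 63.
Using column 4: 54 + 96 + 123 + 102 + ? → (4,4) = 450 − 375 = 75.
Using column 5: 114 + 81 + 108 + 60 + ? → (1,5) = 450 − 363 = 87.
The remaining cell in row 1 is (1,1) = 450 − 330 = 120.
Using column 1: 120 + 72 + 66 + 93 + ? → (3,1) = 450 − 351 = 99.
Main diagonal: 120 + 105 + 75 + 60 + ? = 450, so (3,3) = 90.
Anti-diagonal must total 450; the given cells sum to 366, so (4,2) = 84.
Using row 3: 99 + 90 + 123 + 81 + ? → (3,2) = 450 − 393 = 57.
Row 4: 66 + 84 + 75 + 108 + ? = 450, so (4,3) = 117.
Column 2 needs 450; the known cells sum to 324, so (5,2) = 126.
From column 3, 450 − (111 + 63 + 90 + 117) gives (5,3) = 69.

69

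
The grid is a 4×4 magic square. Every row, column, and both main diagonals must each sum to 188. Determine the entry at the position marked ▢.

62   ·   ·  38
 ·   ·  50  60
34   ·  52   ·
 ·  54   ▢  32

Using column 4: 38 + 60 + 32 + ? → (3,4) = 188 − 130 = 58.
From main diagonal, 188 − (62 + 52 + 32) gives (2,2) = 42.
Using row 2: 42 + 50 + 60 + ? → (2,1) = 188 − 152 = 36.
The remaining cell in row 3 is (3,2) = 188 − 144 = 44.
Column 1 needs 188; the known cells sum to 132, so (4,1) = 56.
Using column 2: 42 + 44 + 54 + ? → (1,2) = 188 − 140 = 48.
Row 1 needs 188; the known cells sum to 148, so (1,3) = 40.
Using row 4: 56 + 54 + 32 + ? → (4,3) = 188 − 142 = 46.

46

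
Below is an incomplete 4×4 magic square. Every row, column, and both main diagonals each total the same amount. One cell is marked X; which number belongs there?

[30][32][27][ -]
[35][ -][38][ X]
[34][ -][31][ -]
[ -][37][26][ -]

Column 3 is complete and sums to 122; that is the magic constant.
Row 1 needs 122; the known cells sum to 89, so (1,4) = 33.
The remaining cell in column 1 is (4,1) = 122 − 99 = 23.
The remaining cell in anti-diagonal is (3,2) = 122 − 94 = 28.
Using row 3: 34 + 28 + 31 + ? → (3,4) = 122 − 93 = 29.
From row 4, 122 − (23 + 37 + 26) gives (4,4) = 36.
Column 2 must total 122; the given cells sum to 97, so (2,2) = 25.
Column 4: 33 + 29 + 36 + ? = 122, so (2,4) = 24.

24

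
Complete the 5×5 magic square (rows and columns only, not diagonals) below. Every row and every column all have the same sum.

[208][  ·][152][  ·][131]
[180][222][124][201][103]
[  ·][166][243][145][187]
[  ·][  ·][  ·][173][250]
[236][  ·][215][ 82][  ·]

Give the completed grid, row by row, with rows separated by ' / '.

208 110 152 229 131 / 180 222 124 201 103 / 89 166 243 145 187 / 117 194 96 173 250 / 236 138 215 82 159

Row 2 is already complete: 180 + 222 + 124 + 201 + 103 = 830, so that is the magic constant.
Row 3: 166 + 243 + 145 + 187 + ? = 830, so (3,1) = 89.
Using column 1: 208 + 180 + 89 + 236 + ? → (4,1) = 830 − 713 = 117.
Column 3 must total 830; the given cells sum to 734, so (4,3) = 96.
The remaining cell in column 4 is (1,4) = 830 − 601 = 229.
Column 5 needs 830; the known cells sum to 671, so (5,5) = 159.
Row 1: 208 + 152 + 229 + 131 + ? = 830, so (1,2) = 110.
Row 4 needs 830; the known cells sum to 636, so (4,2) = 194.
The remaining cell in row 5 is (5,2) = 830 − 692 = 138.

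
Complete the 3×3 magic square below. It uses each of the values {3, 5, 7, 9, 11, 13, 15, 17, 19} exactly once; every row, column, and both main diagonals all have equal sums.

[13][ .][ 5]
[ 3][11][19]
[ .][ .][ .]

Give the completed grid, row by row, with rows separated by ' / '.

The 9 entries sum to 99, so each line sums to 99/3 = 33.
Row 1 needs 33; the known cells sum to 18, so (1,2) = 15.
Column 1 needs 33; the known cells sum to 16, so (3,1) = 17.
Column 2 needs 33; the known cells sum to 26, so (3,2) = 7.
The remaining cell in column 3 is (3,3) = 33 − 24 = 9.

13 15 5 / 3 11 19 / 17 7 9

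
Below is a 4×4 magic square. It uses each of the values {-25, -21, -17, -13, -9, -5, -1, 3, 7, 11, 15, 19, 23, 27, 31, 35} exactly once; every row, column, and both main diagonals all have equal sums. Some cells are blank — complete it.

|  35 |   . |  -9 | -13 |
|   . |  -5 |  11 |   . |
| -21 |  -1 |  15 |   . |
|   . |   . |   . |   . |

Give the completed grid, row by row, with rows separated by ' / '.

35 7 -9 -13 / -17 -5 11 31 / -21 -1 15 27 / 23 19 3 -25

The 16 entries sum to 80, so each line sums to 80/4 = 20.
Using row 1: 35 + (-9) + (-13) + ? → (1,2) = 20 − 13 = 7.
Row 3 must total 20; the given cells sum to -7, so (3,4) = 27.
The remaining cell in column 2 is (4,2) = 20 − 1 = 19.
From column 3, 20 − (-9 + 11 + 15) gives (4,3) = 3.
The remaining cell in main diagonal is (4,4) = 20 − 45 = -25.
Anti-diagonal: -13 + 11 + (-1) + ? = 20, so (4,1) = 23.
Column 1 must total 20; the given cells sum to 37, so (2,1) = -17.
Column 4 must total 20; the given cells sum to -11, so (2,4) = 31.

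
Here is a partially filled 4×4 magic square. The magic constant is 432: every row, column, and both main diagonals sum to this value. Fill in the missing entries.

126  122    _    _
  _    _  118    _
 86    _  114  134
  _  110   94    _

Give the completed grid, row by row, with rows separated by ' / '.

126 122 106 78 / 82 102 118 130 / 86 98 114 134 / 138 110 94 90

The remaining cell in row 3 is (3,2) = 432 − 334 = 98.
Column 2 must total 432; the given cells sum to 330, so (2,2) = 102.
Column 3 needs 432; the known cells sum to 326, so (1,3) = 106.
Using main diagonal: 126 + 102 + 114 + ? → (4,4) = 432 − 342 = 90.
From row 1, 432 − (126 + 122 + 106) gives (1,4) = 78.
Row 4: 110 + 94 + 90 + ? = 432, so (4,1) = 138.
The remaining cell in column 1 is (2,1) = 432 − 350 = 82.
Column 4 needs 432; the known cells sum to 302, so (2,4) = 130.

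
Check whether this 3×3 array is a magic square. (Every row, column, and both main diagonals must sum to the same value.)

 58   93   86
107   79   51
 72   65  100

Yes

Row 1: 58 + 93 + 86 = 237.
Row 2: 107 + 79 + 51 = 237.
Row 3: 72 + 65 + 100 = 237.
Column 1: 58 + 107 + 72 = 237.
Column 2: 93 + 79 + 65 = 237.
Column 3: 86 + 51 + 100 = 237.
Main diagonal: 58 + 79 + 100 = 237.
Anti-diagonal: 86 + 79 + 72 = 237.
All lines sum to 237.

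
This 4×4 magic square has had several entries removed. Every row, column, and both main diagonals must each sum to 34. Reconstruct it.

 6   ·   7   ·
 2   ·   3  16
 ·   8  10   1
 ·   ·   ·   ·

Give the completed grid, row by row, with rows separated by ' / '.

From row 2, 34 − (2 + 3 + 16) gives (2,2) = 13.
Row 3 must total 34; the given cells sum to 19, so (3,1) = 15.
Column 1 needs 34; the known cells sum to 23, so (4,1) = 11.
Using column 3: 7 + 3 + 10 + ? → (4,3) = 34 − 20 = 14.
Main diagonal must total 34; the given cells sum to 29, so (4,4) = 5.
From anti-diagonal, 34 − (3 + 8 + 11) gives (1,4) = 12.
Using row 1: 6 + 7 + 12 + ? → (1,2) = 34 − 25 = 9.
Using row 4: 11 + 14 + 5 + ? → (4,2) = 34 − 30 = 4.

6 9 7 12 / 2 13 3 16 / 15 8 10 1 / 11 4 14 5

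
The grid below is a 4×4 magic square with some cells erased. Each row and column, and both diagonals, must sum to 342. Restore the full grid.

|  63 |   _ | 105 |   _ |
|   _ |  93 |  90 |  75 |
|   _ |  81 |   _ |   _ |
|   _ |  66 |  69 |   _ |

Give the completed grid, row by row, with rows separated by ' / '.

Using row 2: 93 + 90 + 75 + ? → (2,1) = 342 − 258 = 84.
From column 2, 342 − (93 + 81 + 66) gives (1,2) = 102.
Column 3 needs 342; the known cells sum to 264, so (3,3) = 78.
Main diagonal must total 342; the given cells sum to 234, so (4,4) = 108.
Using row 1: 63 + 102 + 105 + ? → (1,4) = 342 − 270 = 72.
The remaining cell in row 4 is (4,1) = 342 − 243 = 99.
From column 1, 342 − (63 + 84 + 99) gives (3,1) = 96.
Column 4 must total 342; the given cells sum to 255, so (3,4) = 87.

63 102 105 72 / 84 93 90 75 / 96 81 78 87 / 99 66 69 108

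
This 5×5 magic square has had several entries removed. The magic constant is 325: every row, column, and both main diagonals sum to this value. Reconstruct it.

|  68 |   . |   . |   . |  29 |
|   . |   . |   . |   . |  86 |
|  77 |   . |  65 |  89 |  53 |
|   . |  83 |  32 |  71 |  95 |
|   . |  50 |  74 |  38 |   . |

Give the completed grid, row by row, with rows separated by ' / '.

68 92 56 80 29 / 35 59 98 47 86 / 77 41 65 89 53 / 44 83 32 71 95 / 101 50 74 38 62

Row 3 needs 325; the known cells sum to 284, so (3,2) = 41.
Using row 4: 83 + 32 + 71 + 95 + ? → (4,1) = 325 − 281 = 44.
Column 5 needs 325; the known cells sum to 263, so (5,5) = 62.
The remaining cell in main diagonal is (2,2) = 325 − 266 = 59.
Row 5: 50 + 74 + 38 + 62 + ? = 325, so (5,1) = 101.
The remaining cell in column 1 is (2,1) = 325 − 290 = 35.
Column 2: 59 + 41 + 83 + 50 + ? = 325, so (1,2) = 92.
From anti-diagonal, 325 − (29 + 65 + 83 + 101) gives (2,4) = 47.
Row 2 must total 325; the given cells sum to 227, so (2,3) = 98.
Column 3: 98 + 65 + 32 + 74 + ? = 325, so (1,3) = 56.
Using column 4: 47 + 89 + 71 + 38 + ? → (1,4) = 325 − 245 = 80.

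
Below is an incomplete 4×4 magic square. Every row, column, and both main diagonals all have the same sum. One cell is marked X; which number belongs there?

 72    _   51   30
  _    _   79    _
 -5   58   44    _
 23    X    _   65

Anti-diagonal is complete and sums to 190; that is the magic constant.
Using row 1: 72 + 51 + 30 + ? → (1,2) = 190 − 153 = 37.
Using row 3: -5 + 58 + 44 + ? → (3,4) = 190 − 97 = 93.
Column 1 must total 190; the given cells sum to 90, so (2,1) = 100.
Column 3 needs 190; the known cells sum to 174, so (4,3) = 16.
Column 4 must total 190; the given cells sum to 188, so (2,4) = 2.
From main diagonal, 190 − (72 + 44 + 65) gives (2,2) = 9.
The remaining cell in row 4 is (4,2) = 190 − 104 = 86.

86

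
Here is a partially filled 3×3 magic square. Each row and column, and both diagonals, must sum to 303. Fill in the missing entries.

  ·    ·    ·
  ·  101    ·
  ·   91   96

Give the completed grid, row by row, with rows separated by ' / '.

106 111 86 / 81 101 121 / 116 91 96

Using row 3: 91 + 96 + ? → (3,1) = 303 − 187 = 116.
From column 2, 303 − (101 + 91) gives (1,2) = 111.
Main diagonal needs 303; the known cells sum to 197, so (1,1) = 106.
Anti-diagonal needs 303; the known cells sum to 217, so (1,3) = 86.
Column 1 needs 303; the known cells sum to 222, so (2,1) = 81.
The remaining cell in column 3 is (2,3) = 303 − 182 = 121.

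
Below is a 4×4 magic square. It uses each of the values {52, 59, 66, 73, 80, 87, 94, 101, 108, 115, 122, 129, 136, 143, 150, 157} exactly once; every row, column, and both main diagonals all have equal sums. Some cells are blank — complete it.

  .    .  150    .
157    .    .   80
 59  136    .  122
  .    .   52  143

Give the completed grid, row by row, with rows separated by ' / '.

The 16 entries sum to 1672, so each line sums to 1672/4 = 418.
From row 3, 418 − (59 + 136 + 122) gives (3,3) = 101.
The remaining cell in column 3 is (2,3) = 418 − 303 = 115.
From column 4, 418 − (80 + 122 + 143) gives (1,4) = 73.
Anti-diagonal: 73 + 115 + 136 + ? = 418, so (4,1) = 94.
From row 2, 418 − (157 + 115 + 80) gives (2,2) = 66.
Row 4 must total 418; the given cells sum to 289, so (4,2) = 129.
From column 1, 418 − (157 + 59 + 94) gives (1,1) = 108.
Column 2 needs 418; the known cells sum to 331, so (1,2) = 87.

108 87 150 73 / 157 66 115 80 / 59 136 101 122 / 94 129 52 143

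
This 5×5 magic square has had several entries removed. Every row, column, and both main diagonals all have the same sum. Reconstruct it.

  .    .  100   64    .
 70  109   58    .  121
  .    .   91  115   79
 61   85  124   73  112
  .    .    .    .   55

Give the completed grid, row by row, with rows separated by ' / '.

127 76 100 64 88 / 70 109 58 97 121 / 103 67 91 115 79 / 61 85 124 73 112 / 94 118 82 106 55

Row 4 is already complete: 61 + 85 + 124 + 73 + 112 = 455, so that is the magic constant.
Row 2: 70 + 109 + 58 + 121 + ? = 455, so (2,4) = 97.
Column 3 needs 455; the known cells sum to 373, so (5,3) = 82.
Column 4 must total 455; the given cells sum to 349, so (5,4) = 106.
Using column 5: 121 + 79 + 112 + 55 + ? → (1,5) = 455 − 367 = 88.
Main diagonal: 109 + 91 + 73 + 55 + ? = 455, so (1,1) = 127.
Anti-diagonal must total 455; the given cells sum to 361, so (5,1) = 94.
From row 1, 455 − (127 + 100 + 64 + 88) gives (1,2) = 76.
Row 5 must total 455; the given cells sum to 337, so (5,2) = 118.
From column 1, 455 − (127 + 70 + 61 + 94) gives (3,1) = 103.
The remaining cell in column 2 is (3,2) = 455 − 388 = 67.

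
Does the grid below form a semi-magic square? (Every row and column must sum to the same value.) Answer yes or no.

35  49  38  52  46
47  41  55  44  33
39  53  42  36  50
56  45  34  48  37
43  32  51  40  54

Yes

Row 1: 35 + 49 + 38 + 52 + 46 = 220.
Row 2: 47 + 41 + 55 + 44 + 33 = 220.
Row 3: 39 + 53 + 42 + 36 + 50 = 220.
Row 4: 56 + 45 + 34 + 48 + 37 = 220.
Row 5: 43 + 32 + 51 + 40 + 54 = 220.
Column 1: 35 + 47 + 39 + 56 + 43 = 220.
Column 2: 49 + 41 + 53 + 45 + 32 = 220.
Column 3: 38 + 55 + 42 + 34 + 51 = 220.
Column 4: 52 + 44 + 36 + 48 + 40 = 220.
Column 5: 46 + 33 + 50 + 37 + 54 = 220.
All lines sum to 220.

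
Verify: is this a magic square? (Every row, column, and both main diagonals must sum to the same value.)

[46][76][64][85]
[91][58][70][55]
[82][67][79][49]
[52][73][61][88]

No — main diagonal sums to 271 but row 2 sums to 274.

Row 1: 46 + 76 + 64 + 85 = 271.
Row 2: 91 + 58 + 70 + 55 = 274.
Row 3: 82 + 67 + 79 + 49 = 277.
Row 4: 52 + 73 + 61 + 88 = 274.
Column 1: 46 + 91 + 82 + 52 = 271.
Column 2: 76 + 58 + 67 + 73 = 274.
Column 3: 64 + 70 + 79 + 61 = 274.
Column 4: 85 + 55 + 49 + 88 = 277.
Main diagonal: 46 + 58 + 79 + 88 = 271.
Anti-diagonal: 85 + 70 + 67 + 52 = 274.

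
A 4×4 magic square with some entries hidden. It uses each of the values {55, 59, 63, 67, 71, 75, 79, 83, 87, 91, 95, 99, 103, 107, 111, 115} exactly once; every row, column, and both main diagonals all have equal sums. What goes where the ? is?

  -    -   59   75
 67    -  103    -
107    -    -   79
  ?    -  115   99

The 16 entries sum to 1360, so each line sums to 1360/4 = 340.
Using column 3: 59 + 103 + 115 + ? → (3,3) = 340 − 277 = 63.
Column 4: 75 + 79 + 99 + ? = 340, so (2,4) = 87.
The remaining cell in row 2 is (2,2) = 340 − 257 = 83.
From row 3, 340 − (107 + 63 + 79) gives (3,2) = 91.
From main diagonal, 340 − (83 + 63 + 99) gives (1,1) = 95.
Anti-diagonal must total 340; the given cells sum to 269, so (4,1) = 71.

71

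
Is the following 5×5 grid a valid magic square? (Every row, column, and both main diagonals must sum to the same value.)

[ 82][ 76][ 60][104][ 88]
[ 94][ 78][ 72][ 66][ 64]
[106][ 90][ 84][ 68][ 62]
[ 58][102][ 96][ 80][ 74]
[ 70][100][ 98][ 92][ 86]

No — column 2 sums to 446 but row 2 sums to 374.

Row 1: 82 + 76 + 60 + 104 + 88 = 410.
Row 2: 94 + 78 + 72 + 66 + 64 = 374.
Row 3: 106 + 90 + 84 + 68 + 62 = 410.
Row 4: 58 + 102 + 96 + 80 + 74 = 410.
Row 5: 70 + 100 + 98 + 92 + 86 = 446.
Column 1: 82 + 94 + 106 + 58 + 70 = 410.
Column 2: 76 + 78 + 90 + 102 + 100 = 446.
Column 3: 60 + 72 + 84 + 96 + 98 = 410.
Column 4: 104 + 66 + 68 + 80 + 92 = 410.
Column 5: 88 + 64 + 62 + 74 + 86 = 374.
Main diagonal: 82 + 78 + 84 + 80 + 86 = 410.
Anti-diagonal: 88 + 66 + 84 + 102 + 70 = 410.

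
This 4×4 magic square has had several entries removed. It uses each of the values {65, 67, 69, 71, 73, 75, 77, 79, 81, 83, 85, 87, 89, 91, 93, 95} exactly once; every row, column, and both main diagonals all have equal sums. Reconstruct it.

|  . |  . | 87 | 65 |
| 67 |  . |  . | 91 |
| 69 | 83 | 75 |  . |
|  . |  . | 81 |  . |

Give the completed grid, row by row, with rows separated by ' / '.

89 79 87 65 / 67 85 77 91 / 69 83 75 93 / 95 73 81 71

The 16 entries sum to 1280, so each line sums to 1280/4 = 320.
Row 3: 69 + 83 + 75 + ? = 320, so (3,4) = 93.
Column 3 must total 320; the given cells sum to 243, so (2,3) = 77.
Column 4 must total 320; the given cells sum to 249, so (4,4) = 71.
Using anti-diagonal: 65 + 77 + 83 + ? → (4,1) = 320 − 225 = 95.
Row 2 needs 320; the known cells sum to 235, so (2,2) = 85.
The remaining cell in row 4 is (4,2) = 320 − 247 = 73.
From column 1, 320 − (67 + 69 + 95) gives (1,1) = 89.
The remaining cell in column 2 is (1,2) = 320 − 241 = 79.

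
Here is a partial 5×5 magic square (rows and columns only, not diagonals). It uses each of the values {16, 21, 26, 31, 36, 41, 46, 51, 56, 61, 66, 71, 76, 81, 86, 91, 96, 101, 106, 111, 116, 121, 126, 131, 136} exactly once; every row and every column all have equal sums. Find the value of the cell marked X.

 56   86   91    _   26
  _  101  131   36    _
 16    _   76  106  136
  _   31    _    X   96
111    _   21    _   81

66

The 25 entries sum to 1900, so each line sums to 1900/5 = 380.
The remaining cell in row 1 is (1,4) = 380 − 259 = 121.
The remaining cell in row 3 is (3,2) = 380 − 334 = 46.
The remaining cell in column 2 is (5,2) = 380 − 264 = 116.
Using column 3: 91 + 131 + 76 + 21 + ? → (4,3) = 380 − 319 = 61.
The remaining cell in column 5 is (2,5) = 380 − 339 = 41.
Row 2: 101 + 131 + 36 + 41 + ? = 380, so (2,1) = 71.
Row 5 needs 380; the known cells sum to 329, so (5,4) = 51.
Using column 1: 56 + 71 + 16 + 111 + ? → (4,1) = 380 − 254 = 126.
Column 4 needs 380; the known cells sum to 314, so (4,4) = 66.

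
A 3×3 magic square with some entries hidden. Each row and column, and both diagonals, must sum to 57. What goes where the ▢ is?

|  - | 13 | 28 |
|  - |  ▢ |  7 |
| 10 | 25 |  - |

Row 1 must total 57; the given cells sum to 41, so (1,1) = 16.
Using row 3: 10 + 25 + ? → (3,3) = 57 − 35 = 22.
Column 1 needs 57; the known cells sum to 26, so (2,1) = 31.
Column 2 must total 57; the given cells sum to 38, so (2,2) = 19.

19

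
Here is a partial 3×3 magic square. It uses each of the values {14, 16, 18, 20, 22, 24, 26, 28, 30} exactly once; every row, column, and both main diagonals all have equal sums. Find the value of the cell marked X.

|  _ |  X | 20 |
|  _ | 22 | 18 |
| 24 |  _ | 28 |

The 9 entries sum to 198, so each line sums to 198/3 = 66.
The remaining cell in row 2 is (2,1) = 66 − 40 = 26.
The remaining cell in row 3 is (3,2) = 66 − 52 = 14.
Using column 1: 26 + 24 + ? → (1,1) = 66 − 50 = 16.
Column 2 needs 66; the known cells sum to 36, so (1,2) = 30.

30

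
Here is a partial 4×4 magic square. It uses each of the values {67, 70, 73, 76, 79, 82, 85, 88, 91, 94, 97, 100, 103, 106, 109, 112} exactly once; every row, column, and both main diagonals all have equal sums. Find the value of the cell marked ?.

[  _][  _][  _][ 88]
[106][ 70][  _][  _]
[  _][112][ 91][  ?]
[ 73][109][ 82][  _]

The 16 entries sum to 1432, so each line sums to 1432/4 = 358.
Row 4: 73 + 109 + 82 + ? = 358, so (4,4) = 94.
Using column 2: 70 + 112 + 109 + ? → (1,2) = 358 − 291 = 67.
From main diagonal, 358 − (70 + 91 + 94) gives (1,1) = 103.
Anti-diagonal must total 358; the given cells sum to 273, so (2,3) = 85.
Row 1 must total 358; the given cells sum to 258, so (1,3) = 100.
Row 2: 106 + 70 + 85 + ? = 358, so (2,4) = 97.
Column 1 must total 358; the given cells sum to 282, so (3,1) = 76.
Column 4: 88 + 97 + 94 + ? = 358, so (3,4) = 79.

79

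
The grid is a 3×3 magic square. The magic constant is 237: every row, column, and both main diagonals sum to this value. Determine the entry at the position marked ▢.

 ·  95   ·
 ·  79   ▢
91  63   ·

87

The remaining cell in row 3 is (3,3) = 237 − 154 = 83.
The remaining cell in main diagonal is (1,1) = 237 − 162 = 75.
Anti-diagonal: 79 + 91 + ? = 237, so (1,3) = 67.
Column 1 must total 237; the given cells sum to 166, so (2,1) = 71.
Column 3 must total 237; the given cells sum to 150, so (2,3) = 87.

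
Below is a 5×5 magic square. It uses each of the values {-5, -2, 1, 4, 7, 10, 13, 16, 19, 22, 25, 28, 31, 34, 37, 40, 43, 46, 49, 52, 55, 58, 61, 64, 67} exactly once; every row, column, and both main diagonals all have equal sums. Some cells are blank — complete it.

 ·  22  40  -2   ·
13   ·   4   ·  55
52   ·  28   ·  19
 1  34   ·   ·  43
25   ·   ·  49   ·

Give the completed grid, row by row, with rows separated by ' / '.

The 25 entries sum to 775, so each line sums to 775/5 = 155.
The remaining cell in column 1 is (1,1) = 155 − 91 = 64.
Row 1 needs 155; the known cells sum to 124, so (1,5) = 31.
From column 5, 155 − (31 + 55 + 19 + 43) gives (5,5) = 7.
Anti-diagonal must total 155; the given cells sum to 118, so (2,4) = 37.
Row 2: 13 + 4 + 37 + 55 + ? = 155, so (2,2) = 46.
Main diagonal needs 155; the known cells sum to 145, so (4,4) = 10.
Using row 4: 1 + 34 + 10 + 43 + ? → (4,3) = 155 − 88 = 67.
From column 3, 155 − (40 + 4 + 28 + 67) gives (5,3) = 16.
Column 4: -2 + 37 + 10 + 49 + ? = 155, so (3,4) = 61.
From row 3, 155 − (52 + 28 + 61 + 19) gives (3,2) = -5.
The remaining cell in row 5 is (5,2) = 155 − 97 = 58.

64 22 40 -2 31 / 13 46 4 37 55 / 52 -5 28 61 19 / 1 34 67 10 43 / 25 58 16 49 7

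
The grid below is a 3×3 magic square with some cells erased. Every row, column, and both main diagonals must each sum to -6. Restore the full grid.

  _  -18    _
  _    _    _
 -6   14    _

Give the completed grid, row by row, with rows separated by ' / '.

Row 3: -6 + 14 + ? = -6, so (3,3) = -14.
Column 2 must total -6; the given cells sum to -4, so (2,2) = -2.
Using main diagonal: -2 + (-14) + ? → (1,1) = -6 − (-16) = 10.
From anti-diagonal, -6 − (-2 + (-6)) gives (1,3) = 2.
Column 1: 10 + (-6) + ? = -6, so (2,1) = -10.
From column 3, -6 − (2 + (-14)) gives (2,3) = 6.

10 -18 2 / -10 -2 6 / -6 14 -14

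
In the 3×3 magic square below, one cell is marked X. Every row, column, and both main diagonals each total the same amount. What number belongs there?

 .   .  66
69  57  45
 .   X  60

63

Column 3 is complete and sums to 171; that is the magic constant.
From main diagonal, 171 − (57 + 60) gives (1,1) = 54.
Anti-diagonal needs 171; the known cells sum to 123, so (3,1) = 48.
Row 1 needs 171; the known cells sum to 120, so (1,2) = 51.
Row 3: 48 + 60 + ? = 171, so (3,2) = 63.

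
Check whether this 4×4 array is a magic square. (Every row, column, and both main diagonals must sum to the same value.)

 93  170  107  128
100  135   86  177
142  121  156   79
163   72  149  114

Row 1: 93 + 170 + 107 + 128 = 498.
Row 2: 100 + 135 + 86 + 177 = 498.
Row 3: 142 + 121 + 156 + 79 = 498.
Row 4: 163 + 72 + 149 + 114 = 498.
Column 1: 93 + 100 + 142 + 163 = 498.
Column 2: 170 + 135 + 121 + 72 = 498.
Column 3: 107 + 86 + 156 + 149 = 498.
Column 4: 128 + 177 + 79 + 114 = 498.
Main diagonal: 93 + 135 + 156 + 114 = 498.
Anti-diagonal: 128 + 86 + 121 + 163 = 498.
All lines sum to 498.

Yes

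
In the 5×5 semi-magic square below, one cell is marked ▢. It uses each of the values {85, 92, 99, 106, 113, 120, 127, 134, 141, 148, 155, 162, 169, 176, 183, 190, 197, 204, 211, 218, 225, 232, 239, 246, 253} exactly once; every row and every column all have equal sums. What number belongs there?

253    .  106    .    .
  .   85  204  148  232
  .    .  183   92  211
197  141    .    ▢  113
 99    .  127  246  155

169

The 25 entries sum to 4225, so each line sums to 4225/5 = 845.
Row 2 must total 845; the given cells sum to 669, so (2,1) = 176.
Row 5 must total 845; the given cells sum to 627, so (5,2) = 218.
Column 1 must total 845; the given cells sum to 725, so (3,1) = 120.
Column 3: 106 + 204 + 183 + 127 + ? = 845, so (4,3) = 225.
Column 5 needs 845; the known cells sum to 711, so (1,5) = 134.
Row 3: 120 + 183 + 92 + 211 + ? = 845, so (3,2) = 239.
Row 4 needs 845; the known cells sum to 676, so (4,4) = 169.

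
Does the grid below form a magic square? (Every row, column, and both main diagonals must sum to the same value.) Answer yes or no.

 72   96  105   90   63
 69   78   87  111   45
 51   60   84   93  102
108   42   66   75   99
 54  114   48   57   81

No — column 1 sums to 354 but column 2 sums to 390.

Row 1: 72 + 96 + 105 + 90 + 63 = 426.
Row 2: 69 + 78 + 87 + 111 + 45 = 390.
Row 3: 51 + 60 + 84 + 93 + 102 = 390.
Row 4: 108 + 42 + 66 + 75 + 99 = 390.
Row 5: 54 + 114 + 48 + 57 + 81 = 354.
Column 1: 72 + 69 + 51 + 108 + 54 = 354.
Column 2: 96 + 78 + 60 + 42 + 114 = 390.
Column 3: 105 + 87 + 84 + 66 + 48 = 390.
Column 4: 90 + 111 + 93 + 75 + 57 = 426.
Column 5: 63 + 45 + 102 + 99 + 81 = 390.
Main diagonal: 72 + 78 + 84 + 75 + 81 = 390.
Anti-diagonal: 63 + 111 + 84 + 42 + 54 = 354.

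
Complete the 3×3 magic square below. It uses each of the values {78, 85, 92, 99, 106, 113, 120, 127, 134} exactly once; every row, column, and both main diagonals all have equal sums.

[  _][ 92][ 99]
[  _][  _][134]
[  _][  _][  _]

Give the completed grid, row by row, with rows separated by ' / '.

127 92 99 / 78 106 134 / 113 120 85

The 9 entries sum to 954, so each line sums to 954/3 = 318.
Row 1: 92 + 99 + ? = 318, so (1,1) = 127.
From column 3, 318 − (99 + 134) gives (3,3) = 85.
Main diagonal: 127 + 85 + ? = 318, so (2,2) = 106.
Anti-diagonal: 99 + 106 + ? = 318, so (3,1) = 113.
Using row 2: 106 + 134 + ? → (2,1) = 318 − 240 = 78.
Row 3 needs 318; the known cells sum to 198, so (3,2) = 120.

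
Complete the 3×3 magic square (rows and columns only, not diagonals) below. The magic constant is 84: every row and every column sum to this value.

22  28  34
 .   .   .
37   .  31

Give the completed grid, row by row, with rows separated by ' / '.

22 28 34 / 25 40 19 / 37 16 31

Row 3: 37 + 31 + ? = 84, so (3,2) = 16.
From column 1, 84 − (22 + 37) gives (2,1) = 25.
From column 2, 84 − (28 + 16) gives (2,2) = 40.
The remaining cell in column 3 is (2,3) = 84 − 65 = 19.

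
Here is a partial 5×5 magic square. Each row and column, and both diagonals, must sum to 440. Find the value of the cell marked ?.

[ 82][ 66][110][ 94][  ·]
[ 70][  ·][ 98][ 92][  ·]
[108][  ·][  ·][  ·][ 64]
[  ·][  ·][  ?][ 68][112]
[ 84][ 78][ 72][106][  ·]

74

Row 1 must total 440; the given cells sum to 352, so (1,5) = 88.
Row 5 must total 440; the given cells sum to 340, so (5,5) = 100.
Column 1 needs 440; the known cells sum to 344, so (4,1) = 96.
Using column 4: 94 + 92 + 68 + 106 + ? → (3,4) = 440 − 360 = 80.
Column 5 must total 440; the given cells sum to 364, so (2,5) = 76.
Row 2 must total 440; the given cells sum to 336, so (2,2) = 104.
Main diagonal needs 440; the known cells sum to 354, so (3,3) = 86.
Using anti-diagonal: 88 + 92 + 86 + 84 + ? → (4,2) = 440 − 350 = 90.
From row 3, 440 − (108 + 86 + 80 + 64) gives (3,2) = 102.
The remaining cell in row 4 is (4,3) = 440 − 366 = 74.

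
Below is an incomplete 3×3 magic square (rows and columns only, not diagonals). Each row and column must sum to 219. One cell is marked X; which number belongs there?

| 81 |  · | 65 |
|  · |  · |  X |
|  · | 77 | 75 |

79

Using row 1: 81 + 65 + ? → (1,2) = 219 − 146 = 73.
The remaining cell in row 3 is (3,1) = 219 − 152 = 67.
The remaining cell in column 1 is (2,1) = 219 − 148 = 71.
Column 2 must total 219; the given cells sum to 150, so (2,2) = 69.
Column 3 must total 219; the given cells sum to 140, so (2,3) = 79.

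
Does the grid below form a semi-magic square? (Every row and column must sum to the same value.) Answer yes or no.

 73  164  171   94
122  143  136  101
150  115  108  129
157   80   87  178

Yes

Row 1: 73 + 164 + 171 + 94 = 502.
Row 2: 122 + 143 + 136 + 101 = 502.
Row 3: 150 + 115 + 108 + 129 = 502.
Row 4: 157 + 80 + 87 + 178 = 502.
Column 1: 73 + 122 + 150 + 157 = 502.
Column 2: 164 + 143 + 115 + 80 = 502.
Column 3: 171 + 136 + 108 + 87 = 502.
Column 4: 94 + 101 + 129 + 178 = 502.
All lines sum to 502.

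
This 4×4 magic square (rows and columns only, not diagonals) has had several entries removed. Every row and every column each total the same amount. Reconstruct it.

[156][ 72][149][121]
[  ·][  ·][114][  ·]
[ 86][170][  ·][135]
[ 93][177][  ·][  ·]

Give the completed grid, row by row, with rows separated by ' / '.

Row 1 is already complete: 156 + 72 + 149 + 121 = 498, so that is the magic constant.
From row 3, 498 − (86 + 170 + 135) gives (3,3) = 107.
Column 1 needs 498; the known cells sum to 335, so (2,1) = 163.
The remaining cell in column 2 is (2,2) = 498 − 419 = 79.
Column 3 needs 498; the known cells sum to 370, so (4,3) = 128.
The remaining cell in row 2 is (2,4) = 498 − 356 = 142.
Row 4 needs 498; the known cells sum to 398, so (4,4) = 100.

156 72 149 121 / 163 79 114 142 / 86 170 107 135 / 93 177 128 100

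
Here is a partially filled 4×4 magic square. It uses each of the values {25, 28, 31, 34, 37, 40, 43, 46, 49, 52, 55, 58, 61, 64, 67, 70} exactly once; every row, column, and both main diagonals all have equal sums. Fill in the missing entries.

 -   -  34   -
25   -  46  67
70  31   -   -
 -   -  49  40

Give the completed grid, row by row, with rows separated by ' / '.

37 64 34 55 / 25 52 46 67 / 70 31 61 28 / 58 43 49 40

The 16 entries sum to 760, so each line sums to 760/4 = 190.
Row 2 needs 190; the known cells sum to 138, so (2,2) = 52.
Column 3 must total 190; the given cells sum to 129, so (3,3) = 61.
Main diagonal needs 190; the known cells sum to 153, so (1,1) = 37.
Row 3: 70 + 31 + 61 + ? = 190, so (3,4) = 28.
The remaining cell in column 1 is (4,1) = 190 − 132 = 58.
Column 4 must total 190; the given cells sum to 135, so (1,4) = 55.
Row 1: 37 + 34 + 55 + ? = 190, so (1,2) = 64.
The remaining cell in row 4 is (4,2) = 190 − 147 = 43.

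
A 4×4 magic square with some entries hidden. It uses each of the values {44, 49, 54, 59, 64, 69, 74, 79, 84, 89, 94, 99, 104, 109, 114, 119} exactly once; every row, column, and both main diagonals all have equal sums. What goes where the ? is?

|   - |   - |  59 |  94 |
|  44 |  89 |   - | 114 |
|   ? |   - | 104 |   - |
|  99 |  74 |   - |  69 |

The 16 entries sum to 1304, so each line sums to 1304/4 = 326.
Using row 2: 44 + 89 + 114 + ? → (2,3) = 326 − 247 = 79.
The remaining cell in row 4 is (4,3) = 326 − 242 = 84.
Column 4 needs 326; the known cells sum to 277, so (3,4) = 49.
Using main diagonal: 89 + 104 + 69 + ? → (1,1) = 326 − 262 = 64.
Anti-diagonal: 94 + 79 + 99 + ? = 326, so (3,2) = 54.
Row 1: 64 + 59 + 94 + ? = 326, so (1,2) = 109.
Row 3 must total 326; the given cells sum to 207, so (3,1) = 119.

119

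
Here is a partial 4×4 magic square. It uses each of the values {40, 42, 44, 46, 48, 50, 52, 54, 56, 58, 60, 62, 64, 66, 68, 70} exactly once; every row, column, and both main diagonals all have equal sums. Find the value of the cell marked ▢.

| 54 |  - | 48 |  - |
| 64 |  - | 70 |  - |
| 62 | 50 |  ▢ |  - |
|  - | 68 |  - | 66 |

The 16 entries sum to 880, so each line sums to 880/4 = 220.
Using column 1: 54 + 64 + 62 + ? → (4,1) = 220 − 180 = 40.
Anti-diagonal: 70 + 50 + 40 + ? = 220, so (1,4) = 60.
Using row 1: 54 + 48 + 60 + ? → (1,2) = 220 − 162 = 58.
The remaining cell in row 4 is (4,3) = 220 − 174 = 46.
Column 2: 58 + 50 + 68 + ? = 220, so (2,2) = 44.
From column 3, 220 − (48 + 70 + 46) gives (3,3) = 56.

56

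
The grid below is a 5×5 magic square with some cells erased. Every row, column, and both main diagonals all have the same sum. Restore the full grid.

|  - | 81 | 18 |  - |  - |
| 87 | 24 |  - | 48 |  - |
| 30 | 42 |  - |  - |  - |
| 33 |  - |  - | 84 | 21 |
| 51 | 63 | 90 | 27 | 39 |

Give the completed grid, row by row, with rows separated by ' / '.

69 81 18 45 57 / 87 24 36 48 75 / 30 42 54 66 78 / 33 60 72 84 21 / 51 63 90 27 39

Row 5 is already complete: 51 + 63 + 90 + 27 + 39 = 270, so that is the magic constant.
Column 1 must total 270; the given cells sum to 201, so (1,1) = 69.
Using column 2: 81 + 24 + 42 + 63 + ? → (4,2) = 270 − 210 = 60.
Main diagonal: 69 + 24 + 84 + 39 + ? = 270, so (3,3) = 54.
From anti-diagonal, 270 − (48 + 54 + 60 + 51) gives (1,5) = 57.
Row 1 must total 270; the given cells sum to 225, so (1,4) = 45.
Row 4: 33 + 60 + 84 + 21 + ? = 270, so (4,3) = 72.
Column 3: 18 + 54 + 72 + 90 + ? = 270, so (2,3) = 36.
Column 4: 45 + 48 + 84 + 27 + ? = 270, so (3,4) = 66.
Row 2 needs 270; the known cells sum to 195, so (2,5) = 75.
Row 3 needs 270; the known cells sum to 192, so (3,5) = 78.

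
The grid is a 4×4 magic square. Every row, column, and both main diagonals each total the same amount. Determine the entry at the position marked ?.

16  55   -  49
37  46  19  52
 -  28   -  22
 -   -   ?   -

Row 2 is complete and sums to 154; that is the magic constant.
Row 1: 16 + 55 + 49 + ? = 154, so (1,3) = 34.
Column 2 needs 154; the known cells sum to 129, so (4,2) = 25.
From column 4, 154 − (49 + 52 + 22) gives (4,4) = 31.
From main diagonal, 154 − (16 + 46 + 31) gives (3,3) = 61.
The remaining cell in anti-diagonal is (4,1) = 154 − 96 = 58.
Row 3: 28 + 61 + 22 + ? = 154, so (3,1) = 43.
Row 4: 58 + 25 + 31 + ? = 154, so (4,3) = 40.

40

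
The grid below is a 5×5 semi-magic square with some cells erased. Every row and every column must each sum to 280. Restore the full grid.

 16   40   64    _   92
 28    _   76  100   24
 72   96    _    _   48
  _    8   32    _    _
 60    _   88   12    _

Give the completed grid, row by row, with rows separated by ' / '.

The remaining cell in row 1 is (1,4) = 280 − 212 = 68.
From row 2, 280 − (28 + 76 + 100 + 24) gives (2,2) = 52.
Column 1: 16 + 28 + 72 + 60 + ? = 280, so (4,1) = 104.
Column 2 needs 280; the known cells sum to 196, so (5,2) = 84.
Column 3 needs 280; the known cells sum to 260, so (3,3) = 20.
From row 3, 280 − (72 + 96 + 20 + 48) gives (3,4) = 44.
Row 5 must total 280; the given cells sum to 244, so (5,5) = 36.
From column 4, 280 − (68 + 100 + 44 + 12) gives (4,4) = 56.
From column 5, 280 − (92 + 24 + 48 + 36) gives (4,5) = 80.

16 40 64 68 92 / 28 52 76 100 24 / 72 96 20 44 48 / 104 8 32 56 80 / 60 84 88 12 36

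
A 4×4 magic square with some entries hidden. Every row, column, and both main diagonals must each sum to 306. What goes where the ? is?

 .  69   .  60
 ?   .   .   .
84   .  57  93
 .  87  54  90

66

The remaining cell in row 3 is (3,2) = 306 − 234 = 72.
Row 4 needs 306; the known cells sum to 231, so (4,1) = 75.
From column 2, 306 − (69 + 72 + 87) gives (2,2) = 78.
The remaining cell in column 4 is (2,4) = 306 − 243 = 63.
The remaining cell in main diagonal is (1,1) = 306 − 225 = 81.
Anti-diagonal must total 306; the given cells sum to 207, so (2,3) = 99.
Row 1 must total 306; the given cells sum to 210, so (1,3) = 96.
From row 2, 306 − (78 + 99 + 63) gives (2,1) = 66.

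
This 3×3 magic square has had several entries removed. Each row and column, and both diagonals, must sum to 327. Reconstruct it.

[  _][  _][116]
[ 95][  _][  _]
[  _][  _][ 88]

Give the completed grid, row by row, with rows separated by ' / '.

130 81 116 / 95 109 123 / 102 137 88

The remaining cell in column 3 is (2,3) = 327 − 204 = 123.
Row 2 needs 327; the known cells sum to 218, so (2,2) = 109.
The remaining cell in main diagonal is (1,1) = 327 − 197 = 130.
From anti-diagonal, 327 − (116 + 109) gives (3,1) = 102.
The remaining cell in row 1 is (1,2) = 327 − 246 = 81.
From row 3, 327 − (102 + 88) gives (3,2) = 137.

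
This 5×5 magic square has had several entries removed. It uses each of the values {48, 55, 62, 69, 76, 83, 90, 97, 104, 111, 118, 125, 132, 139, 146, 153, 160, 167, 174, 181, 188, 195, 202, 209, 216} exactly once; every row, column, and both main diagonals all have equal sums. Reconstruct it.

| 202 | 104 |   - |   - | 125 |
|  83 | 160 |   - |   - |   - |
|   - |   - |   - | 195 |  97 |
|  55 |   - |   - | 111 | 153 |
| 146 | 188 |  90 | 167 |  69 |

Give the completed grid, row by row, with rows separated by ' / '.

The 25 entries sum to 3300, so each line sums to 3300/5 = 660.
Column 1: 202 + 83 + 55 + 146 + ? = 660, so (3,1) = 174.
The remaining cell in column 5 is (2,5) = 660 − 444 = 216.
The remaining cell in main diagonal is (3,3) = 660 − 542 = 118.
Using row 3: 174 + 118 + 195 + 97 + ? → (3,2) = 660 − 584 = 76.
From column 2, 660 − (104 + 160 + 76 + 188) gives (4,2) = 132.
Anti-diagonal must total 660; the given cells sum to 521, so (2,4) = 139.
The remaining cell in row 2 is (2,3) = 660 − 598 = 62.
Using row 4: 55 + 132 + 111 + 153 + ? → (4,3) = 660 − 451 = 209.
Column 3 must total 660; the given cells sum to 479, so (1,3) = 181.
The remaining cell in column 4 is (1,4) = 660 − 612 = 48.

202 104 181 48 125 / 83 160 62 139 216 / 174 76 118 195 97 / 55 132 209 111 153 / 146 188 90 167 69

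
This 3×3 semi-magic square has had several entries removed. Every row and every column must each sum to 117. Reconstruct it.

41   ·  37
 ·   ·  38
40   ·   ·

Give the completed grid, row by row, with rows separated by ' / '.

41 39 37 / 36 43 38 / 40 35 42

Row 1: 41 + 37 + ? = 117, so (1,2) = 39.
Column 1: 41 + 40 + ? = 117, so (2,1) = 36.
From column 3, 117 − (37 + 38) gives (3,3) = 42.
From row 2, 117 − (36 + 38) gives (2,2) = 43.
The remaining cell in row 3 is (3,2) = 117 − 82 = 35.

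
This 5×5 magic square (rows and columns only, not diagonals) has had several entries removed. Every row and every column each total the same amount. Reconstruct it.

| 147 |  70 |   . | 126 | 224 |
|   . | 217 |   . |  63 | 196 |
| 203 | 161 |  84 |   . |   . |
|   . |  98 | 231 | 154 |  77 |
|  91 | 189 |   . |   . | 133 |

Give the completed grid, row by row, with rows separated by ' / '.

Column 2 is already complete: 70 + 217 + 161 + 98 + 189 = 735, so that is the magic constant.
The remaining cell in row 1 is (1,3) = 735 − 567 = 168.
The remaining cell in row 4 is (4,1) = 735 − 560 = 175.
Using column 1: 147 + 203 + 175 + 91 + ? → (2,1) = 735 − 616 = 119.
From column 5, 735 − (224 + 196 + 77 + 133) gives (3,5) = 105.
Using row 2: 119 + 217 + 63 + 196 + ? → (2,3) = 735 − 595 = 140.
The remaining cell in row 3 is (3,4) = 735 − 553 = 182.
The remaining cell in column 3 is (5,3) = 735 − 623 = 112.
The remaining cell in column 4 is (5,4) = 735 − 525 = 210.

147 70 168 126 224 / 119 217 140 63 196 / 203 161 84 182 105 / 175 98 231 154 77 / 91 189 112 210 133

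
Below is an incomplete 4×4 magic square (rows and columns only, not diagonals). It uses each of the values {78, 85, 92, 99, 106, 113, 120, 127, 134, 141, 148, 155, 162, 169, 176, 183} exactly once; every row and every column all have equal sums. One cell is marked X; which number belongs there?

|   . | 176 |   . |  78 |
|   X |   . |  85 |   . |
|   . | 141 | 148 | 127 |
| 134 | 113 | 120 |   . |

The 16 entries sum to 2088, so each line sums to 2088/4 = 522.
Row 3 needs 522; the known cells sum to 416, so (3,1) = 106.
Row 4 needs 522; the known cells sum to 367, so (4,4) = 155.
Column 2: 176 + 141 + 113 + ? = 522, so (2,2) = 92.
Using column 3: 85 + 148 + 120 + ? → (1,3) = 522 − 353 = 169.
The remaining cell in column 4 is (2,4) = 522 − 360 = 162.
Using row 1: 176 + 169 + 78 + ? → (1,1) = 522 − 423 = 99.
Row 2 must total 522; the given cells sum to 339, so (2,1) = 183.

183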